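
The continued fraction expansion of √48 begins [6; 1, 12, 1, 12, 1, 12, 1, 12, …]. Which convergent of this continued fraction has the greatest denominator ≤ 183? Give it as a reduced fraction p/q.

a_0 = 6: 6/1  (≤ bound)
a_1 = 1: 7/1  (≤ bound)
a_2 = 12: 90/13  (≤ bound)
a_3 = 1: 97/14  (≤ bound)
a_4 = 12: 1254/181  (≤ bound)
a_5 = 1: 1351/195  (> 183, stop)

1254/181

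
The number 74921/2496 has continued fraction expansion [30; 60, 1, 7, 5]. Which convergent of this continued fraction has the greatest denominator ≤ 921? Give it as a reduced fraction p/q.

14618/487

a_0 = 30: 30/1  (≤ bound)
a_1 = 60: 1801/60  (≤ bound)
a_2 = 1: 1831/61  (≤ bound)
a_3 = 7: 14618/487  (≤ bound)
a_4 = 5: 74921/2496  (> 921, stop)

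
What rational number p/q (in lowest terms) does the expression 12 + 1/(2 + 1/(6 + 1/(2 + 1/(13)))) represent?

4699/377

Compute successive convergents:
a_0 = 12: 12/1
a_1 = 2: 25/2
a_2 = 6: 162/13
a_3 = 2: 349/28
a_4 = 13: 4699/377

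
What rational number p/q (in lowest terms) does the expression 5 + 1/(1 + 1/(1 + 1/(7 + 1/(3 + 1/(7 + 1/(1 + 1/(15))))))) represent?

34348/6209

Build up convergents one term at a time:
a_0 = 5: 5/1
a_1 = 1: 6/1
a_2 = 1: 11/2
a_3 = 7: 83/15
a_4 = 3: 260/47
a_5 = 7: 1903/344
a_6 = 1: 2163/391
a_7 = 15: 34348/6209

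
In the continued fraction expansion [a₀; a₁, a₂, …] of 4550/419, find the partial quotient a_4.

4550 ÷ 419 → quotient 10, remainder 360
419 ÷ 360 → quotient 1, remainder 59
360 ÷ 59 → quotient 6, remainder 6
59 ÷ 6 → quotient 9, remainder 5
6 ÷ 5 → quotient 1, remainder 1

1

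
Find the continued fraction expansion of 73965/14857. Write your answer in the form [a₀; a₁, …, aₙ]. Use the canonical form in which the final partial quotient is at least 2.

[4; 1, 45, 2, 2, 1, 45]

Apply division with remainder until the remainder is 0:
⌊73965/14857⌋ = 4, remainder 14537
⌊14857/14537⌋ = 1, remainder 320
⌊14537/320⌋ = 45, remainder 137
⌊320/137⌋ = 2, remainder 46
⌊137/46⌋ = 2, remainder 45
⌊46/45⌋ = 1, remainder 1
⌊45/1⌋ = 45, remainder 0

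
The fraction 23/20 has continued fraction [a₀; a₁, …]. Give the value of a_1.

⌊23/20⌋ = 1, remainder 3
⌊20/3⌋ = 6, remainder 2

6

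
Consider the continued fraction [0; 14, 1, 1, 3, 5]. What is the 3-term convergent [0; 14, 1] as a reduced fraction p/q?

a_0 = 0: 0/1
a_1 = 14: 1/14
a_2 = 1: 1/15

1/15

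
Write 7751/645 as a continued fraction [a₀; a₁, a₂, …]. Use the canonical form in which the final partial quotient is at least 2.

7751 ÷ 645 → quotient 12, remainder 11
645 ÷ 11 → quotient 58, remainder 7
11 ÷ 7 → quotient 1, remainder 4
7 ÷ 4 → quotient 1, remainder 3
4 ÷ 3 → quotient 1, remainder 1
3 ÷ 1 → quotient 3, remainder 0

[12; 58, 1, 1, 1, 3]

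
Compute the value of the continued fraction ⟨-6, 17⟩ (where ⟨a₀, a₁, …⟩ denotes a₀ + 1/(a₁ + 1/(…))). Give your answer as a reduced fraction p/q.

a_0 = -6: -6/1
a_1 = 17: -101/17

-101/17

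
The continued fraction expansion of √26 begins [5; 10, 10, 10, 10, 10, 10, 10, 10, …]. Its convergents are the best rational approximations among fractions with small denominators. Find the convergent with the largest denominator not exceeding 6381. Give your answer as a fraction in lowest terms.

List convergents until the denominator exceeds the bound:
a_0 = 5: 5/1  (≤ bound)
a_1 = 10: 51/10  (≤ bound)
a_2 = 10: 515/101  (≤ bound)
a_3 = 10: 5201/1020  (≤ bound)
a_4 = 10: 52525/10301  (> 6381, stop)

5201/1020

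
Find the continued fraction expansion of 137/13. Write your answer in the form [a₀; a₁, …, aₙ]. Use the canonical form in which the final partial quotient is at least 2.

[10; 1, 1, 6]

Apply division with remainder until the remainder is 0:
137 ÷ 13 → quotient 10, remainder 7
13 ÷ 7 → quotient 1, remainder 6
7 ÷ 6 → quotient 1, remainder 1
6 ÷ 1 → quotient 6, remainder 0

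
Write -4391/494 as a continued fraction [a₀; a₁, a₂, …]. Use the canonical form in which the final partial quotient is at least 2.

[-9; 8, 1, 54]

Run the Euclidean algorithm, recording each quotient:
-4391 = -9·494 + 55, so a_0 = -9
494 = 8·55 + 54, so a_1 = 8
55 = 1·54 + 1, so a_2 = 1
54 = 54·1 + 0, so a_3 = 54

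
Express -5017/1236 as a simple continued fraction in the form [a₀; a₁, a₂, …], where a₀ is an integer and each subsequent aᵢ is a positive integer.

[-5; 1, 15, 1, 13, 1, 1, 2]

-5017 = -5·1236 + 1163, so a_0 = -5
1236 = 1·1163 + 73, so a_1 = 1
1163 = 15·73 + 68, so a_2 = 15
73 = 1·68 + 5, so a_3 = 1
68 = 13·5 + 3, so a_4 = 13
5 = 1·3 + 2, so a_5 = 1
3 = 1·2 + 1, so a_6 = 1
2 = 2·1 + 0, so a_7 = 2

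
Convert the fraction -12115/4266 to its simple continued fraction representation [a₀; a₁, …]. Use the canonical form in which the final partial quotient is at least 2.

Repeatedly divide and take the remainder:
⌊-12115/4266⌋ = -3, remainder 683
⌊4266/683⌋ = 6, remainder 168
⌊683/168⌋ = 4, remainder 11
⌊168/11⌋ = 15, remainder 3
⌊11/3⌋ = 3, remainder 2
⌊3/2⌋ = 1, remainder 1
⌊2/1⌋ = 2, remainder 0

[-3; 6, 4, 15, 3, 1, 2]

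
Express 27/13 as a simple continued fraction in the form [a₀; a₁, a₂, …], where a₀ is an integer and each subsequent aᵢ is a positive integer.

Run the Euclidean algorithm, recording each quotient:
27 = 2·13 + 1, so a_0 = 2
13 = 13·1 + 0, so a_1 = 13

[2; 13]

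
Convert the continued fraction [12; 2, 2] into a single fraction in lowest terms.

62/5

Start with 2.
2 + 1/(2/1) = 2 + 1/2 = 5/2
12 + 1/(5/2) = 12 + 2/5 = 62/5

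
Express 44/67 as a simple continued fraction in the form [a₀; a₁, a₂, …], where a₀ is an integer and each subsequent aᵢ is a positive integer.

44 ÷ 67 → quotient 0, remainder 44
67 ÷ 44 → quotient 1, remainder 23
44 ÷ 23 → quotient 1, remainder 21
23 ÷ 21 → quotient 1, remainder 2
21 ÷ 2 → quotient 10, remainder 1
2 ÷ 1 → quotient 2, remainder 0

[0; 1, 1, 1, 10, 2]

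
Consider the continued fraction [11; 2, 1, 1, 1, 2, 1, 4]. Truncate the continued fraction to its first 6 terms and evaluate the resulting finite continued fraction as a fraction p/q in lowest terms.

239/21

a_0 = 11: 11/1
a_1 = 2: 23/2
a_2 = 1: 34/3
a_3 = 1: 57/5
a_4 = 1: 91/8
a_5 = 2: 239/21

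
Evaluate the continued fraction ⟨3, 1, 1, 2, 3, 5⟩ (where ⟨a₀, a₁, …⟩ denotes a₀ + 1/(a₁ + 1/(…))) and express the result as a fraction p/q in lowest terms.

Starting at the tail and folding back:
Start with 5.
3 + 1/(5/1) = 3 + 1/5 = 16/5
2 + 1/(16/5) = 2 + 5/16 = 37/16
1 + 1/(37/16) = 1 + 16/37 = 53/37
1 + 1/(53/37) = 1 + 37/53 = 90/53
3 + 1/(90/53) = 3 + 53/90 = 323/90

323/90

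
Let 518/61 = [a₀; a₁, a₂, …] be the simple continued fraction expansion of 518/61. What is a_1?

2

518 ÷ 61 → quotient 8, remainder 30
61 ÷ 30 → quotient 2, remainder 1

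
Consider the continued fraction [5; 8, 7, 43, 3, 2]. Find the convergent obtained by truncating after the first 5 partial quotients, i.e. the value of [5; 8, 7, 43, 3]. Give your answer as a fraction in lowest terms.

Start with 3.
43 + 1/(3/1) = 43 + 1/3 = 130/3
7 + 1/(130/3) = 7 + 3/130 = 913/130
8 + 1/(913/130) = 8 + 130/913 = 7434/913
5 + 1/(7434/913) = 5 + 913/7434 = 38083/7434

38083/7434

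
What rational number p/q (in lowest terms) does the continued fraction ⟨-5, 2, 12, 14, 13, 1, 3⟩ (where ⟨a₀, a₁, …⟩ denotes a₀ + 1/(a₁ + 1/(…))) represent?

Build up convergents one term at a time:
a_0 = -5: -5/1
a_1 = 2: -9/2
a_2 = 12: -113/25
a_3 = 14: -1591/352
a_4 = 13: -20796/4601
a_5 = 1: -22387/4953
a_6 = 3: -87957/19460

-87957/19460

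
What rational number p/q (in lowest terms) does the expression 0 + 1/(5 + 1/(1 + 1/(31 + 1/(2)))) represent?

65/388

Start with 2.
31 + 1/(2/1) = 31 + 1/2 = 63/2
1 + 1/(63/2) = 1 + 2/63 = 65/63
5 + 1/(65/63) = 5 + 63/65 = 388/65
0 + 1/(388/65) = 0 + 65/388 = 65/388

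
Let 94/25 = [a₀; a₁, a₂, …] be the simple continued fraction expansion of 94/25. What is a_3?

6

Run the Euclidean algorithm, recording each quotient:
94 ÷ 25 → quotient 3, remainder 19
25 ÷ 19 → quotient 1, remainder 6
19 ÷ 6 → quotient 3, remainder 1
6 ÷ 1 → quotient 6, remainder 0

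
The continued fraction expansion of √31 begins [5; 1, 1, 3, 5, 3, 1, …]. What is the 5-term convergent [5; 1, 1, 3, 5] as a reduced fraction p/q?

206/37

Start with 5.
3 + 1/(5/1) = 3 + 1/5 = 16/5
1 + 1/(16/5) = 1 + 5/16 = 21/16
1 + 1/(21/16) = 1 + 16/21 = 37/21
5 + 1/(37/21) = 5 + 21/37 = 206/37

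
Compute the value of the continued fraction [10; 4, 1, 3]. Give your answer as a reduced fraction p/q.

Start with 3.
1 + 1/(3/1) = 1 + 1/3 = 4/3
4 + 1/(4/3) = 4 + 3/4 = 19/4
10 + 1/(19/4) = 10 + 4/19 = 194/19

194/19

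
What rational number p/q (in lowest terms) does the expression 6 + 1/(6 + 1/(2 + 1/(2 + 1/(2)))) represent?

a_0 = 6: 6/1
a_1 = 6: 37/6
a_2 = 2: 80/13
a_3 = 2: 197/32
a_4 = 2: 474/77

474/77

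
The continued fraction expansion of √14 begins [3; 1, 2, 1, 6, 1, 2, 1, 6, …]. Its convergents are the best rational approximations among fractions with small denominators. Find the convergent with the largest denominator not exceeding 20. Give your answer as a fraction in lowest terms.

a_0 = 3: 3/1  (≤ bound)
a_1 = 1: 4/1  (≤ bound)
a_2 = 2: 11/3  (≤ bound)
a_3 = 1: 15/4  (≤ bound)
a_4 = 6: 101/27  (> 20, stop)

15/4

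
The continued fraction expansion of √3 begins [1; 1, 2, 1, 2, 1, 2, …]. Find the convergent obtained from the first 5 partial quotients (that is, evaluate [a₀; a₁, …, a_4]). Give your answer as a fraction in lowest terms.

Start with 2.
1 + 1/(2/1) = 1 + 1/2 = 3/2
2 + 1/(3/2) = 2 + 2/3 = 8/3
1 + 1/(8/3) = 1 + 3/8 = 11/8
1 + 1/(11/8) = 1 + 8/11 = 19/11

19/11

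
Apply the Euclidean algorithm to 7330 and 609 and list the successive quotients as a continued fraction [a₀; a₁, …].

[12; 27, 1, 2, 7]

Run the Euclidean algorithm, recording each quotient:
7330 ÷ 609 → quotient 12, remainder 22
609 ÷ 22 → quotient 27, remainder 15
22 ÷ 15 → quotient 1, remainder 7
15 ÷ 7 → quotient 2, remainder 1
7 ÷ 1 → quotient 7, remainder 0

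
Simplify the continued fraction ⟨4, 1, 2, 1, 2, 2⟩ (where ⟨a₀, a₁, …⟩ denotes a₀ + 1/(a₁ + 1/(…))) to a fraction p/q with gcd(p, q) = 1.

123/26

Starting at the tail and folding back:
Start with 2.
2 + 1/(2/1) = 2 + 1/2 = 5/2
1 + 1/(5/2) = 1 + 2/5 = 7/5
2 + 1/(7/5) = 2 + 5/7 = 19/7
1 + 1/(19/7) = 1 + 7/19 = 26/19
4 + 1/(26/19) = 4 + 19/26 = 123/26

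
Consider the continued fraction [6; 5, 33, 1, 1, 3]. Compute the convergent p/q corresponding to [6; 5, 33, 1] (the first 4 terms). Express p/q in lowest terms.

Collapse the nested fraction from the inside out:
Start with 1.
33 + 1/(1/1) = 33 + 1/1 = 34/1
5 + 1/(34/1) = 5 + 1/34 = 171/34
6 + 1/(171/34) = 6 + 34/171 = 1060/171

1060/171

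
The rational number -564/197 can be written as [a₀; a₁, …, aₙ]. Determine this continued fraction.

⌊-564/197⌋ = -3, remainder 27
⌊197/27⌋ = 7, remainder 8
⌊27/8⌋ = 3, remainder 3
⌊8/3⌋ = 2, remainder 2
⌊3/2⌋ = 1, remainder 1
⌊2/1⌋ = 2, remainder 0

[-3; 7, 3, 2, 1, 2]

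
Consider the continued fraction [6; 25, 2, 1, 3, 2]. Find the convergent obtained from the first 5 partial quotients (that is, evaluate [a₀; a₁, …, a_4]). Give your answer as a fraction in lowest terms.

Compute successive convergents:
a_0 = 6: 6/1
a_1 = 25: 151/25
a_2 = 2: 308/51
a_3 = 1: 459/76
a_4 = 3: 1685/279

1685/279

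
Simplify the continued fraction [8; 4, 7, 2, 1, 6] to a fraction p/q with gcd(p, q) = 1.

Collapse the nested fraction from the inside out:
Start with 6.
1 + 1/(6/1) = 1 + 1/6 = 7/6
2 + 1/(7/6) = 2 + 6/7 = 20/7
7 + 1/(20/7) = 7 + 7/20 = 147/20
4 + 1/(147/20) = 4 + 20/147 = 608/147
8 + 1/(608/147) = 8 + 147/608 = 5011/608

5011/608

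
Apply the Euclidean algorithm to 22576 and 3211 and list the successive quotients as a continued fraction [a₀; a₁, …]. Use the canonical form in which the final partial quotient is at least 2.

Repeatedly divide and take the remainder:
⌊22576/3211⌋ = 7, remainder 99
⌊3211/99⌋ = 32, remainder 43
⌊99/43⌋ = 2, remainder 13
⌊43/13⌋ = 3, remainder 4
⌊13/4⌋ = 3, remainder 1
⌊4/1⌋ = 4, remainder 0

[7; 32, 2, 3, 3, 4]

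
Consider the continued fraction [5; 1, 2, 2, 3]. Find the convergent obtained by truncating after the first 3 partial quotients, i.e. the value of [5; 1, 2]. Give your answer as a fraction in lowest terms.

17/3

a_0 = 5: 5/1
a_1 = 1: 6/1
a_2 = 2: 17/3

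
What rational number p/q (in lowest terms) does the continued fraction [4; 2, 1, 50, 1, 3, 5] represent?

14047/3240

Collapse the nested fraction from the inside out:
Start with 5.
3 + 1/(5/1) = 3 + 1/5 = 16/5
1 + 1/(16/5) = 1 + 5/16 = 21/16
50 + 1/(21/16) = 50 + 16/21 = 1066/21
1 + 1/(1066/21) = 1 + 21/1066 = 1087/1066
2 + 1/(1087/1066) = 2 + 1066/1087 = 3240/1087
4 + 1/(3240/1087) = 4 + 1087/3240 = 14047/3240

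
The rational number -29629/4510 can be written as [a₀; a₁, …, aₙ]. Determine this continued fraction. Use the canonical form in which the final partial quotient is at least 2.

[-7; 2, 3, 11, 57]

⌊-29629/4510⌋ = -7, remainder 1941
⌊4510/1941⌋ = 2, remainder 628
⌊1941/628⌋ = 3, remainder 57
⌊628/57⌋ = 11, remainder 1
⌊57/1⌋ = 57, remainder 0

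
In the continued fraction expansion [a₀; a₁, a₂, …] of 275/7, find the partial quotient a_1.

3

⌊275/7⌋ = 39, remainder 2
⌊7/2⌋ = 3, remainder 1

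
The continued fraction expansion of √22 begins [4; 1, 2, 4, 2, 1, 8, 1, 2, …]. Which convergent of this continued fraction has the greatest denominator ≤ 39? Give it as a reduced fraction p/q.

136/29

a_0 = 4: 4/1  (≤ bound)
a_1 = 1: 5/1  (≤ bound)
a_2 = 2: 14/3  (≤ bound)
a_3 = 4: 61/13  (≤ bound)
a_4 = 2: 136/29  (≤ bound)
a_5 = 1: 197/42  (> 39, stop)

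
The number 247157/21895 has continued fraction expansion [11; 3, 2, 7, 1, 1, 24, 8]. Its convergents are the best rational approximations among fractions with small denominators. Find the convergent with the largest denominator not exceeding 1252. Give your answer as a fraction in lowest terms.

List convergents until the denominator exceeds the bound:
a_0 = 11: 11/1  (≤ bound)
a_1 = 3: 34/3  (≤ bound)
a_2 = 2: 79/7  (≤ bound)
a_3 = 7: 587/52  (≤ bound)
a_4 = 1: 666/59  (≤ bound)
a_5 = 1: 1253/111  (≤ bound)
a_6 = 24: 30738/2723  (> 1252, stop)

1253/111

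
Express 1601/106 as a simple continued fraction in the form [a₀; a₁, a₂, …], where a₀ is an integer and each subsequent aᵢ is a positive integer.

1601 = 15·106 + 11, so a_0 = 15
106 = 9·11 + 7, so a_1 = 9
11 = 1·7 + 4, so a_2 = 1
7 = 1·4 + 3, so a_3 = 1
4 = 1·3 + 1, so a_4 = 1
3 = 3·1 + 0, so a_5 = 3

[15; 9, 1, 1, 1, 3]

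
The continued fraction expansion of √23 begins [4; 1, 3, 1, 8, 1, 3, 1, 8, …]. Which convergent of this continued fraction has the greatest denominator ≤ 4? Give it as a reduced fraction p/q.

19/4

a_0 = 4: 4/1  (≤ bound)
a_1 = 1: 5/1  (≤ bound)
a_2 = 3: 19/4  (≤ bound)
a_3 = 1: 24/5  (> 4, stop)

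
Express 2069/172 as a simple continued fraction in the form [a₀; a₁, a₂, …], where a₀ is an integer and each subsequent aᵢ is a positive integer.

[12; 34, 2, 2]

2069 = 12·172 + 5, so a_0 = 12
172 = 34·5 + 2, so a_1 = 34
5 = 2·2 + 1, so a_2 = 2
2 = 2·1 + 0, so a_3 = 2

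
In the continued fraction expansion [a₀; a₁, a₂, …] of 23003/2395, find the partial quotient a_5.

Repeatedly divide and take the remainder:
23003 ÷ 2395 → quotient 9, remainder 1448
2395 ÷ 1448 → quotient 1, remainder 947
1448 ÷ 947 → quotient 1, remainder 501
947 ÷ 501 → quotient 1, remainder 446
501 ÷ 446 → quotient 1, remainder 55
446 ÷ 55 → quotient 8, remainder 6

8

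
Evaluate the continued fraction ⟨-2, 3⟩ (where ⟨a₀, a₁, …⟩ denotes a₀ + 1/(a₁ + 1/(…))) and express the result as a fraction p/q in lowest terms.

Use the convergent recurrence hₖ = aₖ·hₖ₋₁ + hₖ₋₂ (and likewise for the denominators kₖ):
a_0 = -2: -2/1
a_1 = 3: -5/3

-5/3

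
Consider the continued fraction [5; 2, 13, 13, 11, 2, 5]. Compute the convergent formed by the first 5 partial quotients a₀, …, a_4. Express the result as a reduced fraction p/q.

21433/3910

Start with 11.
13 + 1/(11/1) = 13 + 1/11 = 144/11
13 + 1/(144/11) = 13 + 11/144 = 1883/144
2 + 1/(1883/144) = 2 + 144/1883 = 3910/1883
5 + 1/(3910/1883) = 5 + 1883/3910 = 21433/3910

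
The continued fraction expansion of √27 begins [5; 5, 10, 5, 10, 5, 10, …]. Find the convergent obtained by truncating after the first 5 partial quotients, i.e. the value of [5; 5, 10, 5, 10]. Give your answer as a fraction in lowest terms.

a_0 = 5: 5/1
a_1 = 5: 26/5
a_2 = 10: 265/51
a_3 = 5: 1351/260
a_4 = 10: 13775/2651

13775/2651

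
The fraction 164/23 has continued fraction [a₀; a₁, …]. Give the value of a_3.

164 = 7·23 + 3, so a_0 = 7
23 = 7·3 + 2, so a_1 = 7
3 = 1·2 + 1, so a_2 = 1
2 = 2·1 + 0, so a_3 = 2

2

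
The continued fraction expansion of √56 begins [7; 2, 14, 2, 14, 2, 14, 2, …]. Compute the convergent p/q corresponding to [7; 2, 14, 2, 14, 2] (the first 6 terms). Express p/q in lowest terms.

13455/1798

a_0 = 7: 7/1
a_1 = 2: 15/2
a_2 = 14: 217/29
a_3 = 2: 449/60
a_4 = 14: 6503/869
a_5 = 2: 13455/1798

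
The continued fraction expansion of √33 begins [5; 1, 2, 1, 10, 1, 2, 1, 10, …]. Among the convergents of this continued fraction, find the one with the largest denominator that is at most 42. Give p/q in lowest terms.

23/4

List convergents until the denominator exceeds the bound:
a_0 = 5: 5/1  (≤ bound)
a_1 = 1: 6/1  (≤ bound)
a_2 = 2: 17/3  (≤ bound)
a_3 = 1: 23/4  (≤ bound)
a_4 = 10: 247/43  (> 42, stop)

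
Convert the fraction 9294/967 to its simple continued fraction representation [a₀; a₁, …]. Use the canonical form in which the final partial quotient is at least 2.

[9; 1, 1, 1, 1, 2, 1, 53]

Repeatedly divide and take the remainder:
⌊9294/967⌋ = 9, remainder 591
⌊967/591⌋ = 1, remainder 376
⌊591/376⌋ = 1, remainder 215
⌊376/215⌋ = 1, remainder 161
⌊215/161⌋ = 1, remainder 54
⌊161/54⌋ = 2, remainder 53
⌊54/53⌋ = 1, remainder 1
⌊53/1⌋ = 53, remainder 0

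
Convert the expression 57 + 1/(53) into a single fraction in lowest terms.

3022/53

Start with 53.
57 + 1/(53/1) = 57 + 1/53 = 3022/53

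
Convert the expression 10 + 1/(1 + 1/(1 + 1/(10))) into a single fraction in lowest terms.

Use the convergent recurrence hₖ = aₖ·hₖ₋₁ + hₖ₋₂ (and likewise for the denominators kₖ):
a_0 = 10: 10/1
a_1 = 1: 11/1
a_2 = 1: 21/2
a_3 = 10: 221/21

221/21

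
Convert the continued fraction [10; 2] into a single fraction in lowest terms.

a_0 = 10: 10/1
a_1 = 2: 21/2

21/2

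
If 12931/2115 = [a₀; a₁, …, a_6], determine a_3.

12931 = 6·2115 + 241, so a_0 = 6
2115 = 8·241 + 187, so a_1 = 8
241 = 1·187 + 54, so a_2 = 1
187 = 3·54 + 25, so a_3 = 3

3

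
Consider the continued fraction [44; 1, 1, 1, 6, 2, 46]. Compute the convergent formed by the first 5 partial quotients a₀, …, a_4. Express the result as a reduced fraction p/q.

Compute successive convergents:
a_0 = 44: 44/1
a_1 = 1: 45/1
a_2 = 1: 89/2
a_3 = 1: 134/3
a_4 = 6: 893/20

893/20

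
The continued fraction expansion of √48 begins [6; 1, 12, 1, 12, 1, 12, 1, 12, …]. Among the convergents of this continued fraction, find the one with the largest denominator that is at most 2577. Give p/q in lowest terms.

a_0 = 6: 6/1  (≤ bound)
a_1 = 1: 7/1  (≤ bound)
a_2 = 12: 90/13  (≤ bound)
a_3 = 1: 97/14  (≤ bound)
a_4 = 12: 1254/181  (≤ bound)
a_5 = 1: 1351/195  (≤ bound)
a_6 = 12: 17466/2521  (≤ bound)
a_7 = 1: 18817/2716  (> 2577, stop)

17466/2521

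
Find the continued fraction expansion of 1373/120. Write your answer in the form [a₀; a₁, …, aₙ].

[11; 2, 3, 1, 3, 1, 2]

Run the Euclidean algorithm, recording each quotient:
1373 ÷ 120 → quotient 11, remainder 53
120 ÷ 53 → quotient 2, remainder 14
53 ÷ 14 → quotient 3, remainder 11
14 ÷ 11 → quotient 1, remainder 3
11 ÷ 3 → quotient 3, remainder 2
3 ÷ 2 → quotient 1, remainder 1
2 ÷ 1 → quotient 2, remainder 0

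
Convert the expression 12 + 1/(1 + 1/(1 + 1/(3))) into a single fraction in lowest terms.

88/7

Compute successive convergents:
a_0 = 12: 12/1
a_1 = 1: 13/1
a_2 = 1: 25/2
a_3 = 3: 88/7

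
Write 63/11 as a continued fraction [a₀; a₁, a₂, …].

[5; 1, 2, 1, 2]

Repeatedly divide and take the remainder:
⌊63/11⌋ = 5, remainder 8
⌊11/8⌋ = 1, remainder 3
⌊8/3⌋ = 2, remainder 2
⌊3/2⌋ = 1, remainder 1
⌊2/1⌋ = 2, remainder 0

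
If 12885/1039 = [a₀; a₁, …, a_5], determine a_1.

2

Run the Euclidean algorithm, recording each quotient:
12885 = 12·1039 + 417, so a_0 = 12
1039 = 2·417 + 205, so a_1 = 2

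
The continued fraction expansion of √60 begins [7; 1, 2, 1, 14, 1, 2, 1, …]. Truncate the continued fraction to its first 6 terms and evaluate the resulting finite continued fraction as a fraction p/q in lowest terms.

Starting at the tail and folding back:
Start with 1.
14 + 1/(1/1) = 14 + 1/1 = 15/1
1 + 1/(15/1) = 1 + 1/15 = 16/15
2 + 1/(16/15) = 2 + 15/16 = 47/16
1 + 1/(47/16) = 1 + 16/47 = 63/47
7 + 1/(63/47) = 7 + 47/63 = 488/63

488/63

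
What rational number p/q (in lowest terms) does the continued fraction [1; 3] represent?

4/3

a_0 = 1: 1/1
a_1 = 3: 4/3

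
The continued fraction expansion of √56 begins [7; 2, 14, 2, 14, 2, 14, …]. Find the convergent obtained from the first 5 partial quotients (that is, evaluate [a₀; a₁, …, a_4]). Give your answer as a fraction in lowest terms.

6503/869

Compute successive convergents:
a_0 = 7: 7/1
a_1 = 2: 15/2
a_2 = 14: 217/29
a_3 = 2: 449/60
a_4 = 14: 6503/869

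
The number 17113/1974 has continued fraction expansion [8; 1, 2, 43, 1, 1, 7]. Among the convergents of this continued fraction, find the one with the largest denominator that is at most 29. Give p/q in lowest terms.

List convergents until the denominator exceeds the bound:
a_0 = 8: 8/1  (≤ bound)
a_1 = 1: 9/1  (≤ bound)
a_2 = 2: 26/3  (≤ bound)
a_3 = 43: 1127/130  (> 29, stop)

26/3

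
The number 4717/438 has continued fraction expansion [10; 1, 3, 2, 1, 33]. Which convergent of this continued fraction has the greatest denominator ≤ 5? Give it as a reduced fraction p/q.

43/4

a_0 = 10: 10/1  (≤ bound)
a_1 = 1: 11/1  (≤ bound)
a_2 = 3: 43/4  (≤ bound)
a_3 = 2: 97/9  (> 5, stop)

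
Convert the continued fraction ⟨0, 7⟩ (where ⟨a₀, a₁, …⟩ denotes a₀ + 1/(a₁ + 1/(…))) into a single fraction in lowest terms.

a_0 = 0: 0/1
a_1 = 7: 1/7

1/7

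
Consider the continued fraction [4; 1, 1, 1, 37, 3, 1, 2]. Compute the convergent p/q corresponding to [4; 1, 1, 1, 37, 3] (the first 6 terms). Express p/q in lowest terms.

1595/342

Compute successive convergents:
a_0 = 4: 4/1
a_1 = 1: 5/1
a_2 = 1: 9/2
a_3 = 1: 14/3
a_4 = 37: 527/113
a_5 = 3: 1595/342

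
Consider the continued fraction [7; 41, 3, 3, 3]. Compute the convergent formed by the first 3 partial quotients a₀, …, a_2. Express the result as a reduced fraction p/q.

871/124

a_0 = 7: 7/1
a_1 = 41: 288/41
a_2 = 3: 871/124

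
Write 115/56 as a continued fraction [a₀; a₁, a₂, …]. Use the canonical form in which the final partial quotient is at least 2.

115 ÷ 56 → quotient 2, remainder 3
56 ÷ 3 → quotient 18, remainder 2
3 ÷ 2 → quotient 1, remainder 1
2 ÷ 1 → quotient 2, remainder 0

[2; 18, 1, 2]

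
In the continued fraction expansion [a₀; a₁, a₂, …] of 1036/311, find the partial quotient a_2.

Apply division with remainder until the remainder is 0:
1036 ÷ 311 → quotient 3, remainder 103
311 ÷ 103 → quotient 3, remainder 2
103 ÷ 2 → quotient 51, remainder 1

51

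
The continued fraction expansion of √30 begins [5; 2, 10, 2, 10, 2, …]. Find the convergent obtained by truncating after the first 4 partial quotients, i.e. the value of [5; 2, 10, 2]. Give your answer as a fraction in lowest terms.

241/44

Start with 2.
10 + 1/(2/1) = 10 + 1/2 = 21/2
2 + 1/(21/2) = 2 + 2/21 = 44/21
5 + 1/(44/21) = 5 + 21/44 = 241/44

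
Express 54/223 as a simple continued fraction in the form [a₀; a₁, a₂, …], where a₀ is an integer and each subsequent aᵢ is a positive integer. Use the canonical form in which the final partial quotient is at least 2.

[0; 4, 7, 1, 2, 2]

54 = 0·223 + 54, so a_0 = 0
223 = 4·54 + 7, so a_1 = 4
54 = 7·7 + 5, so a_2 = 7
7 = 1·5 + 2, so a_3 = 1
5 = 2·2 + 1, so a_4 = 2
2 = 2·1 + 0, so a_5 = 2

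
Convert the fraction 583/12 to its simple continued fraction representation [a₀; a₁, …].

[48; 1, 1, 2, 2]

583 = 48·12 + 7, so a_0 = 48
12 = 1·7 + 5, so a_1 = 1
7 = 1·5 + 2, so a_2 = 1
5 = 2·2 + 1, so a_3 = 2
2 = 2·1 + 0, so a_4 = 2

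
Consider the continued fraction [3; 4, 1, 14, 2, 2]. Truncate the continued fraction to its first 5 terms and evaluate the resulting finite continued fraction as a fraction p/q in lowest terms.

490/153

Start with 2.
14 + 1/(2/1) = 14 + 1/2 = 29/2
1 + 1/(29/2) = 1 + 2/29 = 31/29
4 + 1/(31/29) = 4 + 29/31 = 153/31
3 + 1/(153/31) = 3 + 31/153 = 490/153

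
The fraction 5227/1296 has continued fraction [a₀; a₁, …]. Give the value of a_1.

Run the Euclidean algorithm, recording each quotient:
⌊5227/1296⌋ = 4, remainder 43
⌊1296/43⌋ = 30, remainder 6

30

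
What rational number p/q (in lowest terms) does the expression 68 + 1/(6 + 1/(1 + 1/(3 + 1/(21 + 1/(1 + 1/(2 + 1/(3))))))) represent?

Work from the innermost term outward:
Start with 3.
2 + 1/(3/1) = 2 + 1/3 = 7/3
1 + 1/(7/3) = 1 + 3/7 = 10/7
21 + 1/(10/7) = 21 + 7/10 = 217/10
3 + 1/(217/10) = 3 + 10/217 = 661/217
1 + 1/(661/217) = 1 + 217/661 = 878/661
6 + 1/(878/661) = 6 + 661/878 = 5929/878
68 + 1/(5929/878) = 68 + 878/5929 = 404050/5929

404050/5929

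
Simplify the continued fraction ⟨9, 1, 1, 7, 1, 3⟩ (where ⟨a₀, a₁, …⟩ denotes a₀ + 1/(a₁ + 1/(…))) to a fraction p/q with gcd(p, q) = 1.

Start with 3.
1 + 1/(3/1) = 1 + 1/3 = 4/3
7 + 1/(4/3) = 7 + 3/4 = 31/4
1 + 1/(31/4) = 1 + 4/31 = 35/31
1 + 1/(35/31) = 1 + 31/35 = 66/35
9 + 1/(66/35) = 9 + 35/66 = 629/66

629/66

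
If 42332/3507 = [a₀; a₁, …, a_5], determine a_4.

Run the Euclidean algorithm, recording each quotient:
42332 = 12·3507 + 248, so a_0 = 12
3507 = 14·248 + 35, so a_1 = 14
248 = 7·35 + 3, so a_2 = 7
35 = 11·3 + 2, so a_3 = 11
3 = 1·2 + 1, so a_4 = 1

1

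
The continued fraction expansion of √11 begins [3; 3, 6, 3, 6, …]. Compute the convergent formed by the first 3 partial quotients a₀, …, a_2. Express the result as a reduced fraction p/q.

Build up convergents one term at a time:
a_0 = 3: 3/1
a_1 = 3: 10/3
a_2 = 6: 63/19

63/19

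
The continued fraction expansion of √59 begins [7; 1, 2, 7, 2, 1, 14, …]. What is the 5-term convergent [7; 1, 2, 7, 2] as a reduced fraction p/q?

Use the convergent recurrence hₖ = aₖ·hₖ₋₁ + hₖ₋₂ (and likewise for the denominators kₖ):
a_0 = 7: 7/1
a_1 = 1: 8/1
a_2 = 2: 23/3
a_3 = 7: 169/22
a_4 = 2: 361/47

361/47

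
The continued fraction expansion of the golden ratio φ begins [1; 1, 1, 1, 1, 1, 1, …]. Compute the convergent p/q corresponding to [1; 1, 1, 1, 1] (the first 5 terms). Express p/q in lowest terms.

Start with 1.
1 + 1/(1/1) = 1 + 1/1 = 2/1
1 + 1/(2/1) = 1 + 1/2 = 3/2
1 + 1/(3/2) = 1 + 2/3 = 5/3
1 + 1/(5/3) = 1 + 3/5 = 8/5

8/5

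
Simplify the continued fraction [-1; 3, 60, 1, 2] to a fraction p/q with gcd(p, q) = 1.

-367/549

a_0 = -1: -1/1
a_1 = 3: -2/3
a_2 = 60: -121/181
a_3 = 1: -123/184
a_4 = 2: -367/549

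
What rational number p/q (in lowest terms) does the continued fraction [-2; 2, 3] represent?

a_0 = -2: -2/1
a_1 = 2: -3/2
a_2 = 3: -11/7

-11/7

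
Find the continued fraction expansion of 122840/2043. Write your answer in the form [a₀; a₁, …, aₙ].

[60; 7, 1, 6, 37]

Run the Euclidean algorithm, recording each quotient:
⌊122840/2043⌋ = 60, remainder 260
⌊2043/260⌋ = 7, remainder 223
⌊260/223⌋ = 1, remainder 37
⌊223/37⌋ = 6, remainder 1
⌊37/1⌋ = 37, remainder 0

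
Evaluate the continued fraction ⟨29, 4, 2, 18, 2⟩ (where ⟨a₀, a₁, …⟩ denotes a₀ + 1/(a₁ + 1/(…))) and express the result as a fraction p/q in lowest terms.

9965/341

Compute successive convergents:
a_0 = 29: 29/1
a_1 = 4: 117/4
a_2 = 2: 263/9
a_3 = 18: 4851/166
a_4 = 2: 9965/341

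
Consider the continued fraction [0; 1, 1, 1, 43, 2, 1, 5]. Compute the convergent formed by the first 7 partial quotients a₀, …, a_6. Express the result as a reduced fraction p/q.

263/396

a_0 = 0: 0/1
a_1 = 1: 1/1
a_2 = 1: 1/2
a_3 = 1: 2/3
a_4 = 43: 87/131
a_5 = 2: 176/265
a_6 = 1: 263/396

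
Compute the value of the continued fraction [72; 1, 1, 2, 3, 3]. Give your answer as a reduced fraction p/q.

a_0 = 72: 72/1
a_1 = 1: 73/1
a_2 = 1: 145/2
a_3 = 2: 363/5
a_4 = 3: 1234/17
a_5 = 3: 4065/56

4065/56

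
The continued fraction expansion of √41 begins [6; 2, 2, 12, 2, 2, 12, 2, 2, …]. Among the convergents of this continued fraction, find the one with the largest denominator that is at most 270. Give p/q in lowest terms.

826/129

a_0 = 6: 6/1  (≤ bound)
a_1 = 2: 13/2  (≤ bound)
a_2 = 2: 32/5  (≤ bound)
a_3 = 12: 397/62  (≤ bound)
a_4 = 2: 826/129  (≤ bound)
a_5 = 2: 2049/320  (> 270, stop)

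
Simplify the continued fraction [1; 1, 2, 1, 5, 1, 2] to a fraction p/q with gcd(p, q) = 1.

134/77

Collapse the nested fraction from the inside out:
Start with 2.
1 + 1/(2/1) = 1 + 1/2 = 3/2
5 + 1/(3/2) = 5 + 2/3 = 17/3
1 + 1/(17/3) = 1 + 3/17 = 20/17
2 + 1/(20/17) = 2 + 17/20 = 57/20
1 + 1/(57/20) = 1 + 20/57 = 77/57
1 + 1/(77/57) = 1 + 57/77 = 134/77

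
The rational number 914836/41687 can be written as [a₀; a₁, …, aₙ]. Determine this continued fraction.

[21; 1, 17, 3, 2, 1, 56, 4]

⌊914836/41687⌋ = 21, remainder 39409
⌊41687/39409⌋ = 1, remainder 2278
⌊39409/2278⌋ = 17, remainder 683
⌊2278/683⌋ = 3, remainder 229
⌊683/229⌋ = 2, remainder 225
⌊229/225⌋ = 1, remainder 4
⌊225/4⌋ = 56, remainder 1
⌊4/1⌋ = 4, remainder 0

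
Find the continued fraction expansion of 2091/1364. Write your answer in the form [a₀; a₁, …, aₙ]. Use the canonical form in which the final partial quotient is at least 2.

2091 = 1·1364 + 727, so a_0 = 1
1364 = 1·727 + 637, so a_1 = 1
727 = 1·637 + 90, so a_2 = 1
637 = 7·90 + 7, so a_3 = 7
90 = 12·7 + 6, so a_4 = 12
7 = 1·6 + 1, so a_5 = 1
6 = 6·1 + 0, so a_6 = 6

[1; 1, 1, 7, 12, 1, 6]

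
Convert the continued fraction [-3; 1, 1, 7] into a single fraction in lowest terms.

a_0 = -3: -3/1
a_1 = 1: -2/1
a_2 = 1: -5/2
a_3 = 7: -37/15

-37/15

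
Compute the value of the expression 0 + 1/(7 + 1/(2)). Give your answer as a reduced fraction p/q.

2/15

Collapse the nested fraction from the inside out:
Start with 2.
7 + 1/(2/1) = 7 + 1/2 = 15/2
0 + 1/(15/2) = 0 + 2/15 = 2/15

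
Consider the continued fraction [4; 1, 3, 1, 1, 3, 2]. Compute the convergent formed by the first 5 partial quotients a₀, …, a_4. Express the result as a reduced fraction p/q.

43/9

Use the convergent recurrence hₖ = aₖ·hₖ₋₁ + hₖ₋₂ (and likewise for the denominators kₖ):
a_0 = 4: 4/1
a_1 = 1: 5/1
a_2 = 3: 19/4
a_3 = 1: 24/5
a_4 = 1: 43/9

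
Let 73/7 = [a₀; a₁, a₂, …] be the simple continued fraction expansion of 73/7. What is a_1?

73 ÷ 7 → quotient 10, remainder 3
7 ÷ 3 → quotient 2, remainder 1

2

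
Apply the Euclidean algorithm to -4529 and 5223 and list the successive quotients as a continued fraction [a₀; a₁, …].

-4529 = -1·5223 + 694, so a_0 = -1
5223 = 7·694 + 365, so a_1 = 7
694 = 1·365 + 329, so a_2 = 1
365 = 1·329 + 36, so a_3 = 1
329 = 9·36 + 5, so a_4 = 9
36 = 7·5 + 1, so a_5 = 7
5 = 5·1 + 0, so a_6 = 5

[-1; 7, 1, 1, 9, 7, 5]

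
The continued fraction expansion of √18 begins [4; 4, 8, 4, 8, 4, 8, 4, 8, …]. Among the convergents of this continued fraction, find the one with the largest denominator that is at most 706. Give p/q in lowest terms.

577/136

a_0 = 4: 4/1  (≤ bound)
a_1 = 4: 17/4  (≤ bound)
a_2 = 8: 140/33  (≤ bound)
a_3 = 4: 577/136  (≤ bound)
a_4 = 8: 4756/1121  (> 706, stop)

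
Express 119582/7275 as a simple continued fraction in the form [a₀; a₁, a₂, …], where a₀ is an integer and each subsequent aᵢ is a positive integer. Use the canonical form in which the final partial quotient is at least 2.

119582 ÷ 7275 → quotient 16, remainder 3182
7275 ÷ 3182 → quotient 2, remainder 911
3182 ÷ 911 → quotient 3, remainder 449
911 ÷ 449 → quotient 2, remainder 13
449 ÷ 13 → quotient 34, remainder 7
13 ÷ 7 → quotient 1, remainder 6
7 ÷ 6 → quotient 1, remainder 1
6 ÷ 1 → quotient 6, remainder 0

[16; 2, 3, 2, 34, 1, 1, 6]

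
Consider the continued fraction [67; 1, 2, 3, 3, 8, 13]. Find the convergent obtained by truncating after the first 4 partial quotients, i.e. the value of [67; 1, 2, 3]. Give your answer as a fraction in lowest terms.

677/10

a_0 = 67: 67/1
a_1 = 1: 68/1
a_2 = 2: 203/3
a_3 = 3: 677/10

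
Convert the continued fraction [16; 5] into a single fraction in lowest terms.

Compute successive convergents:
a_0 = 16: 16/1
a_1 = 5: 81/5

81/5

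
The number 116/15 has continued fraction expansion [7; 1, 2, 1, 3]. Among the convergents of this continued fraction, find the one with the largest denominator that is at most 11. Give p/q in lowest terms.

31/4

List convergents until the denominator exceeds the bound:
a_0 = 7: 7/1  (≤ bound)
a_1 = 1: 8/1  (≤ bound)
a_2 = 2: 23/3  (≤ bound)
a_3 = 1: 31/4  (≤ bound)
a_4 = 3: 116/15  (> 11, stop)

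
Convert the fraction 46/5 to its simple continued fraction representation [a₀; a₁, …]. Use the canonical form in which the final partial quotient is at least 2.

[9; 5]

⌊46/5⌋ = 9, remainder 1
⌊5/1⌋ = 5, remainder 0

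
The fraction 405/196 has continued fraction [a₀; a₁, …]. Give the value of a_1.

15

⌊405/196⌋ = 2, remainder 13
⌊196/13⌋ = 15, remainder 1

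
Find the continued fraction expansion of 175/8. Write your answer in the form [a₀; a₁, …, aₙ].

175 = 21·8 + 7, so a_0 = 21
8 = 1·7 + 1, so a_1 = 1
7 = 7·1 + 0, so a_2 = 7

[21; 1, 7]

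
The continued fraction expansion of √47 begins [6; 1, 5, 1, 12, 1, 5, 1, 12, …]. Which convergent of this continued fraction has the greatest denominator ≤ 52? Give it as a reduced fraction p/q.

48/7

a_0 = 6: 6/1  (≤ bound)
a_1 = 1: 7/1  (≤ bound)
a_2 = 5: 41/6  (≤ bound)
a_3 = 1: 48/7  (≤ bound)
a_4 = 12: 617/90  (> 52, stop)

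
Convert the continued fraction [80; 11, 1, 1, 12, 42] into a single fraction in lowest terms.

970572/12119

a_0 = 80: 80/1
a_1 = 11: 881/11
a_2 = 1: 961/12
a_3 = 1: 1842/23
a_4 = 12: 23065/288
a_5 = 42: 970572/12119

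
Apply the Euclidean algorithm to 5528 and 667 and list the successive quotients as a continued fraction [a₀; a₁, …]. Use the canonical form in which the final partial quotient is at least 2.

[8; 3, 2, 9, 10]

Repeatedly divide and take the remainder:
5528 ÷ 667 → quotient 8, remainder 192
667 ÷ 192 → quotient 3, remainder 91
192 ÷ 91 → quotient 2, remainder 10
91 ÷ 10 → quotient 9, remainder 1
10 ÷ 1 → quotient 10, remainder 0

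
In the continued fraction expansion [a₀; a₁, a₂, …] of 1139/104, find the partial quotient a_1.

1

1139 ÷ 104 → quotient 10, remainder 99
104 ÷ 99 → quotient 1, remainder 5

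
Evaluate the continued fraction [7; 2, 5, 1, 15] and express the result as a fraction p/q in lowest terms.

a_0 = 7: 7/1
a_1 = 2: 15/2
a_2 = 5: 82/11
a_3 = 1: 97/13
a_4 = 15: 1537/206

1537/206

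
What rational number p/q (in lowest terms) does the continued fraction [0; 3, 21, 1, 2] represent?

65/198

Compute successive convergents:
a_0 = 0: 0/1
a_1 = 3: 1/3
a_2 = 21: 21/64
a_3 = 1: 22/67
a_4 = 2: 65/198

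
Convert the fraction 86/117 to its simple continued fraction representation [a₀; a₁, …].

[0; 1, 2, 1, 3, 2, 3]

Run the Euclidean algorithm, recording each quotient:
⌊86/117⌋ = 0, remainder 86
⌊117/86⌋ = 1, remainder 31
⌊86/31⌋ = 2, remainder 24
⌊31/24⌋ = 1, remainder 7
⌊24/7⌋ = 3, remainder 3
⌊7/3⌋ = 2, remainder 1
⌊3/1⌋ = 3, remainder 0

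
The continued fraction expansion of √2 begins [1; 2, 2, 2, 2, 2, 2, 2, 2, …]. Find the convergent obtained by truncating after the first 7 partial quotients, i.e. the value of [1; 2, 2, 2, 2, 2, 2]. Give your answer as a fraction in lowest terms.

239/169

a_0 = 1: 1/1
a_1 = 2: 3/2
a_2 = 2: 7/5
a_3 = 2: 17/12
a_4 = 2: 41/29
a_5 = 2: 99/70
a_6 = 2: 239/169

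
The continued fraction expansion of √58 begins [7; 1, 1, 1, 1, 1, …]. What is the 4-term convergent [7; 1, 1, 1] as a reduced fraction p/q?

Use the convergent recurrence hₖ = aₖ·hₖ₋₁ + hₖ₋₂ (and likewise for the denominators kₖ):
a_0 = 7: 7/1
a_1 = 1: 8/1
a_2 = 1: 15/2
a_3 = 1: 23/3

23/3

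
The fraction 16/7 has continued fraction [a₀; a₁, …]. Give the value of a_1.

3

Apply division with remainder until the remainder is 0:
⌊16/7⌋ = 2, remainder 2
⌊7/2⌋ = 3, remainder 1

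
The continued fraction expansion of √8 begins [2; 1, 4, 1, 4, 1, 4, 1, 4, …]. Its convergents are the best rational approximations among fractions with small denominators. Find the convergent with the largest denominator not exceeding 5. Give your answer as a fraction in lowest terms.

14/5

a_0 = 2: 2/1  (≤ bound)
a_1 = 1: 3/1  (≤ bound)
a_2 = 4: 14/5  (≤ bound)
a_3 = 1: 17/6  (> 5, stop)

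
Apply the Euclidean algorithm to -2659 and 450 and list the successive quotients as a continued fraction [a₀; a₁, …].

-2659 = -6·450 + 41, so a_0 = -6
450 = 10·41 + 40, so a_1 = 10
41 = 1·40 + 1, so a_2 = 1
40 = 40·1 + 0, so a_3 = 40

[-6; 10, 1, 40]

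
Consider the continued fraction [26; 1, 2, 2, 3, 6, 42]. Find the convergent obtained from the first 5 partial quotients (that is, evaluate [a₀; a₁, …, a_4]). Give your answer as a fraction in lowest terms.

641/24

Compute successive convergents:
a_0 = 26: 26/1
a_1 = 1: 27/1
a_2 = 2: 80/3
a_3 = 2: 187/7
a_4 = 3: 641/24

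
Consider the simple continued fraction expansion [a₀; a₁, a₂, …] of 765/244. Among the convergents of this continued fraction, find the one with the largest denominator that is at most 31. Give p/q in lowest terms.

69/22

List convergents until the denominator exceeds the bound:
a_0 = 3: 3/1  (≤ bound)
a_1 = 7: 22/7  (≤ bound)
a_2 = 2: 47/15  (≤ bound)
a_3 = 1: 69/22  (≤ bound)
a_4 = 1: 116/37  (> 31, stop)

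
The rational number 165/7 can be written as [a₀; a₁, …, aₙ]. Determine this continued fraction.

[23; 1, 1, 3]

165 ÷ 7 → quotient 23, remainder 4
7 ÷ 4 → quotient 1, remainder 3
4 ÷ 3 → quotient 1, remainder 1
3 ÷ 1 → quotient 3, remainder 0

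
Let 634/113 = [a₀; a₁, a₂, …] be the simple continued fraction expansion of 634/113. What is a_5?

⌊634/113⌋ = 5, remainder 69
⌊113/69⌋ = 1, remainder 44
⌊69/44⌋ = 1, remainder 25
⌊44/25⌋ = 1, remainder 19
⌊25/19⌋ = 1, remainder 6
⌊19/6⌋ = 3, remainder 1

3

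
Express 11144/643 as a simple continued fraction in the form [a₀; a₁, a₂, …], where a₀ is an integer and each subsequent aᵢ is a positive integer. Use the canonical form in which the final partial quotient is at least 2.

Repeatedly divide and take the remainder:
11144 = 17·643 + 213, so a_0 = 17
643 = 3·213 + 4, so a_1 = 3
213 = 53·4 + 1, so a_2 = 53
4 = 4·1 + 0, so a_3 = 4

[17; 3, 53, 4]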